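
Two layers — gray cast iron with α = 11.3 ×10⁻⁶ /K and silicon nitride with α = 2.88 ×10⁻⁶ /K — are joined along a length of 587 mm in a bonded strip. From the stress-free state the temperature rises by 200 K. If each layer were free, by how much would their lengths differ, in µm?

Δα = |11.3 − 2.88|×10⁻⁶/K = 8.42×10⁻⁶/K.
ΔL_mismatch = Δα·L·ΔT = 8.42×10⁻⁶ × 587.0 mm × 200.0 K = 989 µm.

989 µm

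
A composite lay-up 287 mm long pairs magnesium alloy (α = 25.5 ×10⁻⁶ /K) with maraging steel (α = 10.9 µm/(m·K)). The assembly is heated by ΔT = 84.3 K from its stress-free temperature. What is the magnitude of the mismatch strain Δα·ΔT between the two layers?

1.23×10⁻³

Δα = |25.5 − 10.9|×10⁻⁶/K = 14.6×10⁻⁶/K.
Mismatch strain = Δα·ΔT = 14.6×10⁻⁶ × 84.3 = 1.23×10⁻³.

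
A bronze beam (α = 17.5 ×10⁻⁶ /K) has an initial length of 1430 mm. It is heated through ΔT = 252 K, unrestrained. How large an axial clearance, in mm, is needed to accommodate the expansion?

6.31 mm

ΔL = α·L₀·ΔT = 17.5×10⁻⁶ × 1430 mm × 252.0 K = 6.31 mm.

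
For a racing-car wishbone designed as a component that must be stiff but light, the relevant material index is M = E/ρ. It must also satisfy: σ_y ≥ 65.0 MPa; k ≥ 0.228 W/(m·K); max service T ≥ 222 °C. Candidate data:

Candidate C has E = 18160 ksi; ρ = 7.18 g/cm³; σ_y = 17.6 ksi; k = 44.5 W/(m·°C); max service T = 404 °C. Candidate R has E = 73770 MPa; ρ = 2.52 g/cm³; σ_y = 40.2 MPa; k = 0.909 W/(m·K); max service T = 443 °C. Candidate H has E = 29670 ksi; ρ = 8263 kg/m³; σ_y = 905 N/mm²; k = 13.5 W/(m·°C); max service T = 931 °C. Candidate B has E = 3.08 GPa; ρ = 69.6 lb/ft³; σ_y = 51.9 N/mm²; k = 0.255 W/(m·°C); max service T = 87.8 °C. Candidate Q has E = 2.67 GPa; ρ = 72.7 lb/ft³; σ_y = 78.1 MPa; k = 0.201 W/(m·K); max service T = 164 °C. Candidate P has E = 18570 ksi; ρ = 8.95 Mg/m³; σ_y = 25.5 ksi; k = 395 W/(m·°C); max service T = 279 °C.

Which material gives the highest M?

candidate H

Screen on constraints: σ_y ≥ 65.0 MPa; k ≥ 0.228 W/(m·K); max service T ≥ 222 °C. Survivors: candidate C, candidate H, candidate P.
Normalizing units and computing the index:
  candidate C: E = 125.2 GPa, ρ = 7180 kg/m³
  candidate H: E = 204.6 GPa, ρ = 8263 kg/m³
  candidate P: E = 128.0 GPa, ρ = 8950 kg/m³
  candidate H: M = 24.8 MN·m/kg
  candidate C: M = 17.4 MN·m/kg
  candidate P: M = 14.3 MN·m/kg
Candidate H ranks first.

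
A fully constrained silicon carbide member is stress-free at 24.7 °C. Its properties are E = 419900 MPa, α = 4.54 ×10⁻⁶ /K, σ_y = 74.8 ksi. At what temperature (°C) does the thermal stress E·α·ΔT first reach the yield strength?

295 °C

E = 419900 MPa = 419.9 GPa.
σ_y = 74.8 ksi = 515.7 MPa.
E·α·ΔT = 515.7 MPa ⇒ ΔT = 515.7 / (419.9×10³ × 4.54×10⁻⁶) = 270.5 K.
T = 24.7 + 270.5 = 295.2 °C.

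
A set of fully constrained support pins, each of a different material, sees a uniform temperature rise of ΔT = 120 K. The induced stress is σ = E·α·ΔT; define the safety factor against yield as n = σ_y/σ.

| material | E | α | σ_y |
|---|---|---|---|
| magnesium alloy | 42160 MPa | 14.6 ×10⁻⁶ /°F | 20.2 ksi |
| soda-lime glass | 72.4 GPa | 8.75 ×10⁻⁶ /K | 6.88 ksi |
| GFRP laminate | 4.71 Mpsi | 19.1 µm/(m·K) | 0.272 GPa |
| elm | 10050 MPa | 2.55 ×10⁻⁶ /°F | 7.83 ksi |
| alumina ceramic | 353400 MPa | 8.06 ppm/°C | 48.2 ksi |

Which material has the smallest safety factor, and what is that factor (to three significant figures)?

soda-lime glass, n = 0.624

Converting E to GPa, α to ×10⁻⁶/K, σ_y to MPa, then σ and n for each:
  magnesium alloy: E = 42.16, α = 26.3, σ_y = 139.3 → σ = 133 MPa, n = 1.05
  soda-lime glass: E = 72.40, α = 8.75, σ_y = 47.44 → σ = 76.0 MPa, n = 0.624
  GFRP laminate: E = 32.47, α = 19.1, σ_y = 272.0 → σ = 74.4 MPa, n = 3.65
  elm: E = 10.05, α = 4.59, σ_y = 53.99 → σ = 5.54 MPa, n = 9.75
  alumina ceramic: E = 353.4, α = 8.06, σ_y = 332.3 → σ = 342 MPa, n = 0.972
Smallest n: soda-lime glass with n = 0.624.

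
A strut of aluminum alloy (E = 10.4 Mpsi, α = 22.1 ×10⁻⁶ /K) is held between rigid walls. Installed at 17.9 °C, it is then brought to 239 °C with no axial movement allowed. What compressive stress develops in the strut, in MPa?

350 MPa

E = 10.4 Mpsi = 71.71 GPa.
ΔT = 221.1 K. Constrained thermal stress σ = E·α·ΔT = 71.71×10³ MPa × 22.1×10⁻⁶ × 221.1 = 350 MPa (compressive).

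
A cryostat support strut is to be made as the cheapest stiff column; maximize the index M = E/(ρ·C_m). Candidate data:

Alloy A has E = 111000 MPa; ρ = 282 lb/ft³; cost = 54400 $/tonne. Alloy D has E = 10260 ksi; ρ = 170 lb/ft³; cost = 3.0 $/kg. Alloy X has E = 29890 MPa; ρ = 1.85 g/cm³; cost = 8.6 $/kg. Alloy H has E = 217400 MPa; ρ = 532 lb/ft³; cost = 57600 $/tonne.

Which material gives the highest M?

alloy D

Convert each candidate to consistent units, then evaluate M:
  alloy A: E = 111.0 GPa, ρ = 4517 kg/m³, cost = 54.40 $/kg
  alloy D: E = 70.74 GPa, ρ = 2723 kg/m³, cost = 3.000 $/kg
  alloy X: E = 29.89 GPa, ρ = 1850 kg/m³, cost = 8.600 $/kg
  alloy H: E = 217.4 GPa, ρ = 8522 kg/m³, cost = 57.60 $/kg
  alloy D: M = 8.66 MN·m per $
  alloy X: M = 1.88 MN·m per $
  alloy A: M = 0.452 MN·m per $
  alloy H: M = 0.443 MN·m per $
The maximum is for alloy D.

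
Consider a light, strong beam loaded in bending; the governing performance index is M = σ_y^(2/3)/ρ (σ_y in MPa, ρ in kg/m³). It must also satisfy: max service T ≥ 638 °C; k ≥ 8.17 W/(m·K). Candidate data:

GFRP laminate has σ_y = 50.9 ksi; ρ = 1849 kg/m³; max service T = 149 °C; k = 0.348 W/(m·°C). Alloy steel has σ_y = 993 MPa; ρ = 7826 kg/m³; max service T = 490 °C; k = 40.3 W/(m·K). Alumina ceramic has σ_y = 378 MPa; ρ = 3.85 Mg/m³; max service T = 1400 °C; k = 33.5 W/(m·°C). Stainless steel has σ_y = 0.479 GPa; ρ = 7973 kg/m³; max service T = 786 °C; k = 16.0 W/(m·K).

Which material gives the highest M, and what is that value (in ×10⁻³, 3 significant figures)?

alumina ceramic, M = 13.6×10⁻³

Screen on constraints: max service T ≥ 638 °C; k ≥ 8.17 W/(m·K). Survivors: alumina ceramic, stainless steel.
Normalizing units and computing the index:
  alumina ceramic: σ_y = 378.0 MPa, ρ = 3850 kg/m³
  stainless steel: σ_y = 479.0 MPa, ρ = 7973 kg/m³
  alumina ceramic: M = 13.6×10⁻³
  stainless steel: M = 7.68×10⁻³
The maximum is for alumina ceramic.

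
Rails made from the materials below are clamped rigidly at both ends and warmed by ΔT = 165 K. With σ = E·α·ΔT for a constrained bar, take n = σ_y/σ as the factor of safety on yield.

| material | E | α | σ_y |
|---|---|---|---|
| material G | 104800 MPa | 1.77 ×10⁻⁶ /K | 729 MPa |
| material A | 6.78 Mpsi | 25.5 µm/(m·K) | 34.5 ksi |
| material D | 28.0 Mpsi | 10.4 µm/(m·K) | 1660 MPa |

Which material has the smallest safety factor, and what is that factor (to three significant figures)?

In consistent units (E in GPa, α in ×10⁻⁶/K, σ_y in MPa):
  material G: E = 104.8, α = 1.77, σ_y = 729.0 → σ = 30.6 MPa, n = 23.8
  material A: E = 46.75, α = 25.5, σ_y = 237.9 → σ = 197 MPa, n = 1.21
  material D: E = 193.1, α = 10.4, σ_y = 1660 → σ = 331 MPa, n = 5.01
Smallest n: material A with n = 1.21.

material A, n = 1.21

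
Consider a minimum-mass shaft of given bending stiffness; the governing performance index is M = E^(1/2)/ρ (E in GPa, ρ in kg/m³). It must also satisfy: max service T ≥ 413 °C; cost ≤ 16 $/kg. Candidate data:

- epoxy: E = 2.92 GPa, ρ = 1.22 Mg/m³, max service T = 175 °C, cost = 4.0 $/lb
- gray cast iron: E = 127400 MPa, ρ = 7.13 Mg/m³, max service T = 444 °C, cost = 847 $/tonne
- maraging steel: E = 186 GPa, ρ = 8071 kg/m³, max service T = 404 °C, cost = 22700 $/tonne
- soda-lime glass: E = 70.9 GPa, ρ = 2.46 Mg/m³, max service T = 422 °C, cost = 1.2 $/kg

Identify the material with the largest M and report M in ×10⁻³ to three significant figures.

soda-lime glass, M = 3.42×10⁻³

Screen on constraints: max service T ≥ 413 °C; cost ≤ 16 $/kg. Survivors: gray cast iron, soda-lime glass.
After converting to SI:
  gray cast iron: E = 127.4 GPa, ρ = 7130 kg/m³
  soda-lime glass: E = 70.90 GPa, ρ = 2460 kg/m³
  soda-lime glass: M = 3.42×10⁻³
  gray cast iron: M = 1.58×10⁻³
Highest index: soda-lime glass.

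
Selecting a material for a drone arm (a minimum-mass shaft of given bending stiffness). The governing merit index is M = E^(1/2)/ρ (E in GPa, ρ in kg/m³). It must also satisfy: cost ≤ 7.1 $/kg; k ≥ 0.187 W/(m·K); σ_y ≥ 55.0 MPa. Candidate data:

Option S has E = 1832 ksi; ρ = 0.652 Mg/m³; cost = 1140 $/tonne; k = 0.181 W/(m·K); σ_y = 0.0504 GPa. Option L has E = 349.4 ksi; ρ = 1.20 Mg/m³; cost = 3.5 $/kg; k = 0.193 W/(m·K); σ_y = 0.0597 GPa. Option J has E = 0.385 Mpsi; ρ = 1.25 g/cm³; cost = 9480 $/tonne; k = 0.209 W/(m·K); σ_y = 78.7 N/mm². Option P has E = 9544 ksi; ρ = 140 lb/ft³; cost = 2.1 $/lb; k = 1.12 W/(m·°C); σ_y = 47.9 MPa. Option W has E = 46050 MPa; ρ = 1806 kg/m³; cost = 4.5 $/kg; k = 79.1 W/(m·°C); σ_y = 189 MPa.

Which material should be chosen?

Screen on constraints: cost ≤ 7.1 $/kg; k ≥ 0.187 W/(m·K); σ_y ≥ 55.0 MPa. Survivors: option L, option W.
In SI units:
  option L: E = 2.409 GPa, ρ = 1200 kg/m³
  option W: E = 46.05 GPa, ρ = 1806 kg/m³
  option W: M = 3.76×10⁻³
  option L: M = 1.29×10⁻³
The maximum is for option W.

option W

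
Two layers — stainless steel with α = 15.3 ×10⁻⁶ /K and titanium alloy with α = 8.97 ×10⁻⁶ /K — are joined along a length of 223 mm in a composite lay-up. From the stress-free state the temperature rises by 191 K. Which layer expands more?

α(stainless steel) = 15.3×10⁻⁶/K vs α(titanium alloy) = 8.97×10⁻⁶/K.
Higher α expands more for the same ΔT: stainless steel.

stainless steel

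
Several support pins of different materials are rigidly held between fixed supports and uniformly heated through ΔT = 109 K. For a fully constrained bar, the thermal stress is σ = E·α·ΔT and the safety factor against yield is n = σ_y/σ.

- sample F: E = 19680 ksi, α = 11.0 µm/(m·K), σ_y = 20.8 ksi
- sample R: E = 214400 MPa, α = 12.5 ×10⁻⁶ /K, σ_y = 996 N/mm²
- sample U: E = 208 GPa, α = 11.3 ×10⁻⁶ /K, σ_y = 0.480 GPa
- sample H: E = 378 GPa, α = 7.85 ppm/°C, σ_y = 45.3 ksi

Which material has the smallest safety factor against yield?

With everything in SI (GPa, ×10⁻⁶/K, MPa):
  sample F: E = 135.7, α = 11.0, σ_y = 143.4 → σ = 163 MPa, n = 0.881
  sample R: E = 214.4, α = 12.5, σ_y = 996.0 → σ = 292 MPa, n = 3.41
  sample U: E = 208.0, α = 11.3, σ_y = 480.0 → σ = 256 MPa, n = 1.87
  sample H: E = 378.0, α = 7.85, σ_y = 312.3 → σ = 323 MPa, n = 0.966
Sample F has the lowest safety factor, n = 0.881.

sample F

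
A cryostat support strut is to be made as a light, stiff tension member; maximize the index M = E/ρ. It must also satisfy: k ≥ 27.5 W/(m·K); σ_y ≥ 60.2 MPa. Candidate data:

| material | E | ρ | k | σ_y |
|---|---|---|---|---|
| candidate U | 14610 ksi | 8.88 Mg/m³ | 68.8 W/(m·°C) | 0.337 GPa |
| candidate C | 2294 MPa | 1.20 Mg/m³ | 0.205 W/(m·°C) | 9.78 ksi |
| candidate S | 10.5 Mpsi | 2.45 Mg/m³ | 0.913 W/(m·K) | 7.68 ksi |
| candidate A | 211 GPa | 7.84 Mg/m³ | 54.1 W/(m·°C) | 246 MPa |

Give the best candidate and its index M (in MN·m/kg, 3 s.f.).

candidate A, M = 26.9 MN·m/kg

Screen on constraints: k ≥ 27.5 W/(m·K); σ_y ≥ 60.2 MPa. Survivors: candidate U, candidate A.
Putting every candidate on a common basis:
  candidate U: E = 100.7 GPa, ρ = 8880 kg/m³
  candidate A: E = 211.0 GPa, ρ = 7840 kg/m³
  candidate A: M = 26.9 MN·m/kg
  candidate U: M = 11.3 MN·m/kg
The maximum is for candidate A.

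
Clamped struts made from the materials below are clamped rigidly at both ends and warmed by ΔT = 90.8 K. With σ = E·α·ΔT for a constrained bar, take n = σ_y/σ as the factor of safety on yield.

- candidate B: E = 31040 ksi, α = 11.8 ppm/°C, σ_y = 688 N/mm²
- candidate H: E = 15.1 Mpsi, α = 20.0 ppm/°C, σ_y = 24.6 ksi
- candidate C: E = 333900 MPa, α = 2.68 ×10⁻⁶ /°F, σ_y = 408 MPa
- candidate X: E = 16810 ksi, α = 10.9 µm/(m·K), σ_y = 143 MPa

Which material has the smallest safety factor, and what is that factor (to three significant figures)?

candidate H, n = 0.897

Converting E to GPa, α to ×10⁻⁶/K, σ_y to MPa, then σ and n for each:
  candidate B: E = 214.0, α = 11.8, σ_y = 688.0 → σ = 229 MPa, n = 3.00
  candidate H: E = 104.1, α = 20.0, σ_y = 169.6 → σ = 189 MPa, n = 0.897
  candidate C: E = 333.9, α = 4.82, σ_y = 408.0 → σ = 146 MPa, n = 2.79
  candidate X: E = 115.9, α = 10.9, σ_y = 143.0 → σ = 115 MPa, n = 1.25
The minimum is candidate H at n = 0.897.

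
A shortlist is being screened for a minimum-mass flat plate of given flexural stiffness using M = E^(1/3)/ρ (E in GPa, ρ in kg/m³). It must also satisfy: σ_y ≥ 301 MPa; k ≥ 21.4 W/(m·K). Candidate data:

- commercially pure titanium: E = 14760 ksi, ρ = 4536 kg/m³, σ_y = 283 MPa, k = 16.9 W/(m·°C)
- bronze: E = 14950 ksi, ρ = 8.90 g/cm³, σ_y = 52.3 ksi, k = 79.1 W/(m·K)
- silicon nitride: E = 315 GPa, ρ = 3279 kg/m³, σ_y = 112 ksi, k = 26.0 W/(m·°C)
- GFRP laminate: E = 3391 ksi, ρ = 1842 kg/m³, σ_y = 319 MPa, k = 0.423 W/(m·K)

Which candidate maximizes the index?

Screen on constraints: σ_y ≥ 301 MPa; k ≥ 21.4 W/(m·K). Survivors: bronze, silicon nitride.
Normalizing units and computing the index:
  bronze: E = 103.1 GPa, ρ = 8900 kg/m³
  silicon nitride: E = 315.0 GPa, ρ = 3279 kg/m³
  silicon nitride: M = 2.08×10⁻³
  bronze: M = 0.527×10⁻³
Highest index: silicon nitride.

silicon nitride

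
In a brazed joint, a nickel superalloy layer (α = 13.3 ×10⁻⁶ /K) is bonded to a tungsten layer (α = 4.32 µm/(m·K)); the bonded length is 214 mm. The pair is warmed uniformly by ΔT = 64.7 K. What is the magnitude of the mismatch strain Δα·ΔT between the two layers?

Δα = |13.3 − 4.32|×10⁻⁶/K = 8.98×10⁻⁶/K.
Mismatch strain = Δα·ΔT = 8.98×10⁻⁶ × 64.7 = 5.81×10⁻⁴.

5.81×10⁻⁴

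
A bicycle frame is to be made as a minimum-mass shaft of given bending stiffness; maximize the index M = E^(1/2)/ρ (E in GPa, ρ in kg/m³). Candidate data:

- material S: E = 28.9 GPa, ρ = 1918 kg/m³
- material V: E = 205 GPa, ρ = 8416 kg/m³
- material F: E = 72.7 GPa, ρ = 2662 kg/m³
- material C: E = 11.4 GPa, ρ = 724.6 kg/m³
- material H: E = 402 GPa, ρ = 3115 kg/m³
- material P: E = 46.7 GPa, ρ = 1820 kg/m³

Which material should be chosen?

material H

Evaluate M for each candidate:
  material H: M = 6.44×10⁻³
  material C: M = 4.66×10⁻³
  material P: M = 3.75×10⁻³
  material F: M = 3.20×10⁻³
  material S: M = 2.80×10⁻³
  material V: M = 1.70×10⁻³
Highest index: material H.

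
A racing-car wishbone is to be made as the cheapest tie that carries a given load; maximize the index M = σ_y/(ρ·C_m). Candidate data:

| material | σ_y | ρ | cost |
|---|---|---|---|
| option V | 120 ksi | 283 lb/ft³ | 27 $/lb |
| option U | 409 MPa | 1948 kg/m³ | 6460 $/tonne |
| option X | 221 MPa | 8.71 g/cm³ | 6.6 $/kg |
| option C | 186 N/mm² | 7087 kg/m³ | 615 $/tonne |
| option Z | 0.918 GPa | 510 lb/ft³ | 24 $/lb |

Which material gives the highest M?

option C

In SI units:
  option V: σ_y = 827.4 MPa, ρ = 4533 kg/m³, cost = 59.52 $/kg
  option U: σ_y = 409.0 MPa, ρ = 1948 kg/m³, cost = 6.460 $/kg
  option X: σ_y = 221.0 MPa, ρ = 8710 kg/m³, cost = 6.600 $/kg
  option C: σ_y = 186.0 MPa, ρ = 7087 kg/m³, cost = 0.6150 $/kg
  option Z: σ_y = 918.0 MPa, ρ = 8169 kg/m³, cost = 52.91 $/kg
  option C: M = 42.7 kN·m per $
  option U: M = 32.5 kN·m per $
  option X: M = 3.84 kN·m per $
  option V: M = 3.07 kN·m per $
  option Z: M = 2.12 kN·m per $
Option C has the largest M.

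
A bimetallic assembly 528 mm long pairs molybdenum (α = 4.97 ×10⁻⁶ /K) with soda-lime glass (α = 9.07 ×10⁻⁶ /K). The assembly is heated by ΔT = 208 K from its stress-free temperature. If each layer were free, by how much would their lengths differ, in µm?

Δα = |4.97 − 9.07|×10⁻⁶/K = 4.10×10⁻⁶/K.
ΔL_mismatch = Δα·L·ΔT = 4.10×10⁻⁶ × 528.0 mm × 208.0 K = 450 µm.

450 µm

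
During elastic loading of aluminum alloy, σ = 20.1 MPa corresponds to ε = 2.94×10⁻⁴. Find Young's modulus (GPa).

68.4 GPa

E = σ/ε = 20.1 MPa / 2.94×10⁻⁴ = 68370 MPa = 68.4 GPa.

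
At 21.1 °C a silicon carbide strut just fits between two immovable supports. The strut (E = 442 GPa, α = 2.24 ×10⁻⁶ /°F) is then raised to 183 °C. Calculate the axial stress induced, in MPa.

α = 2.24×10⁻⁶/°F × 9/5 = 4.03×10⁻⁶/K.
ΔT = 161.9 K. Constrained thermal stress σ = E·α·ΔT = 442.0×10³ MPa × 4.03×10⁻⁶ × 161.9 = 289 MPa (compressive).

289 MPa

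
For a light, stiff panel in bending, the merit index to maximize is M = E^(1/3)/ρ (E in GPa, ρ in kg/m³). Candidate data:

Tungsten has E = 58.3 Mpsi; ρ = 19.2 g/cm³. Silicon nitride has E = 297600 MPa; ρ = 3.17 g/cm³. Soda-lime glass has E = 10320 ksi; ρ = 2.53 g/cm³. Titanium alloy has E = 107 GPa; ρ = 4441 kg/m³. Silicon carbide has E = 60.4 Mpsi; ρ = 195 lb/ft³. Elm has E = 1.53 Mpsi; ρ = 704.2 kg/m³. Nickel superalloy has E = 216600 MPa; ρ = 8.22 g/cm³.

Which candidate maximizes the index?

Normalizing units and computing the index:
  tungsten: E = 402.0 GPa, ρ = 19200 kg/m³
  silicon nitride: E = 297.6 GPa, ρ = 3170 kg/m³
  soda-lime glass: E = 71.15 GPa, ρ = 2530 kg/m³
  titanium alloy: E = 107.0 GPa, ρ = 4441 kg/m³
  silicon carbide: E = 416.4 GPa, ρ = 3124 kg/m³
  elm: E = 10.55 GPa, ρ = 704.2 kg/m³
  nickel superalloy: E = 216.6 GPa, ρ = 8220 kg/m³
  elm: M = 3.11×10⁻³
  silicon carbide: M = 2.39×10⁻³
  silicon nitride: M = 2.11×10⁻³
  soda-lime glass: M = 1.64×10⁻³
  titanium alloy: M = 1.07×10⁻³
  nickel superalloy: M = 0.731×10⁻³
  tungsten: M = 0.384×10⁻³
Highest index: elm.

elm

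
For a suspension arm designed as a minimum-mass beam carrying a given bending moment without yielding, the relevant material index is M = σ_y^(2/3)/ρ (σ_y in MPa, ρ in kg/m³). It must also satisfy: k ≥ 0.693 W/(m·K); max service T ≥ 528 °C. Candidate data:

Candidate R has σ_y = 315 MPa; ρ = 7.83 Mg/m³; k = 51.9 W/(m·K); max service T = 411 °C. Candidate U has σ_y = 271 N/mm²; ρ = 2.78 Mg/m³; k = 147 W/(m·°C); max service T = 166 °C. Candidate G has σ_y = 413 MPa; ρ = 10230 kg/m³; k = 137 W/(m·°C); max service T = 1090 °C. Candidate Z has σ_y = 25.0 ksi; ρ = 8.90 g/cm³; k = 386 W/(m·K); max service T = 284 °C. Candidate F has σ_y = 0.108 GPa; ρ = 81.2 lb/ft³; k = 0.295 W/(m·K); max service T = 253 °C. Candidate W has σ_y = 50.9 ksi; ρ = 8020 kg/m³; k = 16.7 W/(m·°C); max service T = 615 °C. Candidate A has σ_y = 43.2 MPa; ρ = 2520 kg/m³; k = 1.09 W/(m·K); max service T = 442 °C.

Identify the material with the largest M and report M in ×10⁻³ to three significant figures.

candidate W, M = 6.20×10⁻³

Screen on constraints: k ≥ 0.693 W/(m·K); max service T ≥ 528 °C. Survivors: candidate G, candidate W.
Putting every candidate on a common basis:
  candidate G: σ_y = 413.0 MPa, ρ = 10230 kg/m³
  candidate W: σ_y = 350.9 MPa, ρ = 8020 kg/m³
  candidate W: M = 6.20×10⁻³
  candidate G: M = 5.42×10⁻³
Candidate W ranks first.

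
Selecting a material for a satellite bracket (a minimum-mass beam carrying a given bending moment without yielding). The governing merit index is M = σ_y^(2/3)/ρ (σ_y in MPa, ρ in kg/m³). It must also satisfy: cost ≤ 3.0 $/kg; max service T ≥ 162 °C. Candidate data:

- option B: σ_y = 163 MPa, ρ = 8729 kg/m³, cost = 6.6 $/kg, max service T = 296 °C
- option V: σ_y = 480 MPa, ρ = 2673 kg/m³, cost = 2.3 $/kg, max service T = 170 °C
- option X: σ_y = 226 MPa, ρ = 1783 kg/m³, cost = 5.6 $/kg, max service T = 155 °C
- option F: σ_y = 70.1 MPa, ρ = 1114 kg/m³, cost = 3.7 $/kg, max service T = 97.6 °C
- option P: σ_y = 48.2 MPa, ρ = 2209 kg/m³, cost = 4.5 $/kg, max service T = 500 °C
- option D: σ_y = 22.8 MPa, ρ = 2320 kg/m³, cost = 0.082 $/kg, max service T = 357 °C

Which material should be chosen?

option V

Screen on constraints: cost ≤ 3.0 $/kg; max service T ≥ 162 °C. Survivors: option V, option D.
Computing M directly (units already consistent):
  option V: M = 22.9×10⁻³
  option D: M = 3.47×10⁻³
The maximum is for option V.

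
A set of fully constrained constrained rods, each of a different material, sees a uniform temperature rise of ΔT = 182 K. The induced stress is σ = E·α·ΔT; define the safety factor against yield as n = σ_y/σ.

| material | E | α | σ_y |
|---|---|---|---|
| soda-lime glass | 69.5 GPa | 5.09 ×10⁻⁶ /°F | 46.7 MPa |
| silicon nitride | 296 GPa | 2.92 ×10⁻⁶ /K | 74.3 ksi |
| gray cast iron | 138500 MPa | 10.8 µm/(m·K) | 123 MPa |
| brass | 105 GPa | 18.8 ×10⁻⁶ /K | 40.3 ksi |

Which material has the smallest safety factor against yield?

soda-lime glass

In consistent units (E in GPa, α in ×10⁻⁶/K, σ_y in MPa):
  soda-lime glass: E = 69.50, α = 9.16, σ_y = 46.70 → σ = 116 MPa, n = 0.403
  silicon nitride: E = 296.0, α = 2.92, σ_y = 512.3 → σ = 157 MPa, n = 3.26
  gray cast iron: E = 138.5, α = 10.8, σ_y = 123.0 → σ = 272 MPa, n = 0.452
  brass: E = 105.0, α = 18.8, σ_y = 277.9 → σ = 359 MPa, n = 0.773
Smallest n: soda-lime glass with n = 0.403.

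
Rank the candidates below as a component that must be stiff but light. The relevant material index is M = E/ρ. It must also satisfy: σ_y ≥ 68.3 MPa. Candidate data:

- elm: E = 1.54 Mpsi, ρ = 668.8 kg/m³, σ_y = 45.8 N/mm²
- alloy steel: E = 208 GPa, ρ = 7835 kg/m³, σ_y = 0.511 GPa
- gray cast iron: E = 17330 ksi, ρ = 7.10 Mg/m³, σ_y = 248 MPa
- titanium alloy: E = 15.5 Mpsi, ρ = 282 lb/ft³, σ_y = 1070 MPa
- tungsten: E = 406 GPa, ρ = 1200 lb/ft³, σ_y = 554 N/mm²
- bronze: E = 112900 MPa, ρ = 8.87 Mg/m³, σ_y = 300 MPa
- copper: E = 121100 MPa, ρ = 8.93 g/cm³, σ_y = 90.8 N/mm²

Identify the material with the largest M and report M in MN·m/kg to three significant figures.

alloy steel, M = 26.5 MN·m/kg

Screen on constraints: σ_y ≥ 68.3 MPa. Survivors: alloy steel, gray cast iron, titanium alloy, tungsten, bronze, copper.
In SI units:
  alloy steel: E = 208.0 GPa, ρ = 7835 kg/m³
  gray cast iron: E = 119.5 GPa, ρ = 7100 kg/m³
  titanium alloy: E = 106.9 GPa, ρ = 4517 kg/m³
  tungsten: E = 406.0 GPa, ρ = 19220 kg/m³
  bronze: E = 112.9 GPa, ρ = 8870 kg/m³
  copper: E = 121.1 GPa, ρ = 8930 kg/m³
  alloy steel: M = 26.5 MN·m/kg
  titanium alloy: M = 23.7 MN·m/kg
  tungsten: M = 21.1 MN·m/kg
  gray cast iron: M = 16.8 MN·m/kg
  copper: M = 13.6 MN·m/kg
  bronze: M = 12.7 MN·m/kg
The maximum is for alloy steel.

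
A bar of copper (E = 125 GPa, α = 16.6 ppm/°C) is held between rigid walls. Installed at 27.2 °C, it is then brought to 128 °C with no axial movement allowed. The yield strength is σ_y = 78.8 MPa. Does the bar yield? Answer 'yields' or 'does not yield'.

ΔT = 100.8 K. Constrained thermal stress σ = E·α·ΔT = 125.0×10³ MPa × 16.6×10⁻⁶ × 100.8 = 209 MPa (compressive).
Compare to σ_y = 78.8 MPa: σ ≥ σ_y, so it yields.

yields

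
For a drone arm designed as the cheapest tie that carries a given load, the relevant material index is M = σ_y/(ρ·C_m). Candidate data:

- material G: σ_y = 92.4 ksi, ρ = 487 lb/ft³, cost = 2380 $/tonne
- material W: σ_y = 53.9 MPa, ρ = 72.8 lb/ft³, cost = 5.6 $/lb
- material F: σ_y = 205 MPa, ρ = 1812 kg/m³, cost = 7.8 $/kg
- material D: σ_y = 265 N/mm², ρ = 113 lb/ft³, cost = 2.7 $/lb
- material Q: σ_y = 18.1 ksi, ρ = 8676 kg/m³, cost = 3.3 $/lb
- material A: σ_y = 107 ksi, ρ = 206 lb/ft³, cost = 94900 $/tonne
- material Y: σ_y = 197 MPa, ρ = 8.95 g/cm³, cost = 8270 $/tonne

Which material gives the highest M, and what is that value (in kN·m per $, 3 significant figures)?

Normalizing units and computing the index:
  material G: σ_y = 637.1 MPa, ρ = 7801 kg/m³, cost = 2.380 $/kg
  material W: σ_y = 53.90 MPa, ρ = 1166 kg/m³, cost = 12.35 $/kg
  material F: σ_y = 205.0 MPa, ρ = 1812 kg/m³, cost = 7.800 $/kg
  material D: σ_y = 265.0 MPa, ρ = 1810 kg/m³, cost = 5.952 $/kg
  material Q: σ_y = 124.8 MPa, ρ = 8676 kg/m³, cost = 7.275 $/kg
  material A: σ_y = 737.7 MPa, ρ = 3300 kg/m³, cost = 94.90 $/kg
  material Y: σ_y = 197.0 MPa, ρ = 8950 kg/m³, cost = 8.270 $/kg
  material G: M = 34.3 kN·m per $
  material D: M = 24.6 kN·m per $
  material F: M = 14.5 kN·m per $
  material W: M = 3.74 kN·m per $
  material Y: M = 2.66 kN·m per $
  material A: M = 2.36 kN·m per $
  material Q: M = 1.98 kN·m per $
The maximum is for material G.

material G, M = 34.3 kN·m per $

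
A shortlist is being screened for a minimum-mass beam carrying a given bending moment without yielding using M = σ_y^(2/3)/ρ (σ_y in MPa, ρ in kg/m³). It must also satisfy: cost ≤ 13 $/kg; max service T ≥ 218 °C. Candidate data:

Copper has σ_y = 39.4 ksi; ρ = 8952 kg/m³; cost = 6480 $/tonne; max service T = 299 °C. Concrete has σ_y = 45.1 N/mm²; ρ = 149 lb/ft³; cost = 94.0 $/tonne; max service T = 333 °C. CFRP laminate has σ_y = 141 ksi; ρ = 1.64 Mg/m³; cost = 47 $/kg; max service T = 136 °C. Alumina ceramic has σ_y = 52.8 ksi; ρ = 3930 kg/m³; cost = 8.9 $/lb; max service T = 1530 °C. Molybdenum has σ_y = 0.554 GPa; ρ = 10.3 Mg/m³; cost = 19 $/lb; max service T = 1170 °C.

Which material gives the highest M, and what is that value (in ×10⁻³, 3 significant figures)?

Screen on constraints: cost ≤ 13 $/kg; max service T ≥ 218 °C. Survivors: copper, concrete.
Normalizing units and computing the index:
  copper: σ_y = 271.7 MPa, ρ = 8952 kg/m³
  concrete: σ_y = 45.10 MPa, ρ = 2387 kg/m³
  concrete: M = 5.31×10⁻³
  copper: M = 4.69×10⁻³
The maximum is for concrete.

concrete, M = 5.31×10⁻³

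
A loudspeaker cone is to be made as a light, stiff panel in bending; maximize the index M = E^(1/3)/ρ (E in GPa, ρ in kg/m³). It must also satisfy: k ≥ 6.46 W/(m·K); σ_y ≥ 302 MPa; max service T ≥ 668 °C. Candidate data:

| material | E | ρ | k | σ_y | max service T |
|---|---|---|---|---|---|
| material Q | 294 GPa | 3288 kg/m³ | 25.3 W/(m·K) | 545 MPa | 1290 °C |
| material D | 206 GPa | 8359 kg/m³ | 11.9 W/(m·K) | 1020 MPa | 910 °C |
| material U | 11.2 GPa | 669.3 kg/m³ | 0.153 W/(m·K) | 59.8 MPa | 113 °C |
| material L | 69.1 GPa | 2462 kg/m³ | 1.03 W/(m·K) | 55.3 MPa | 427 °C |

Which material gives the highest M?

material Q

Screen on constraints: k ≥ 6.46 W/(m·K); σ_y ≥ 302 MPa; max service T ≥ 668 °C. Survivors: material Q, material D.
Per-candidate index values:
  material Q: M = 2.02×10⁻³
  material D: M = 0.707×10⁻³
The maximum is for material Q.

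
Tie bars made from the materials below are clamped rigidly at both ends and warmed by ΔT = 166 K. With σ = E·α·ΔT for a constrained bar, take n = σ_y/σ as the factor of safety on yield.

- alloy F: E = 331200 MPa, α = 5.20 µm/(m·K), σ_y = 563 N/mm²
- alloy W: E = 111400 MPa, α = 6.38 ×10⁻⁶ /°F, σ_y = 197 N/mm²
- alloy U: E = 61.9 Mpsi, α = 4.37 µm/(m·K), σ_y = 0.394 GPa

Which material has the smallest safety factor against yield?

Converting E to GPa, α to ×10⁻⁶/K, σ_y to MPa, then σ and n for each:
  alloy F: E = 331.2, α = 5.20, σ_y = 563.0 → σ = 286 MPa, n = 1.97
  alloy W: E = 111.4, α = 11.5, σ_y = 197.0 → σ = 212 MPa, n = 0.928
  alloy U: E = 426.8, α = 4.37, σ_y = 394.0 → σ = 310 MPa, n = 1.27
Smallest n: alloy W with n = 0.928.

alloy W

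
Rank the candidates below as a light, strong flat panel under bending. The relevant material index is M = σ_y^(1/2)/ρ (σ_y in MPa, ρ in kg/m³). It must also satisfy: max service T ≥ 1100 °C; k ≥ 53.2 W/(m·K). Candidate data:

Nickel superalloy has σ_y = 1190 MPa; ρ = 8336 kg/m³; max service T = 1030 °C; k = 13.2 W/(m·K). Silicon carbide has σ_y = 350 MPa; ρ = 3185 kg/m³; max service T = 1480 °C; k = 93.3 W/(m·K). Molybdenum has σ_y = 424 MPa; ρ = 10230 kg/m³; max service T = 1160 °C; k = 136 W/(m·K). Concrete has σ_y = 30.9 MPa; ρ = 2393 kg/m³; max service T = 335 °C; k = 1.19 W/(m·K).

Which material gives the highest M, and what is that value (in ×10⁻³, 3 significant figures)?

silicon carbide, M = 5.87×10⁻³

Screen on constraints: max service T ≥ 1100 °C; k ≥ 53.2 W/(m·K). Survivors: silicon carbide, molybdenum.
Computing M directly (units already consistent):
  silicon carbide: M = 5.87×10⁻³
  molybdenum: M = 2.01×10⁻³
Silicon carbide ranks first.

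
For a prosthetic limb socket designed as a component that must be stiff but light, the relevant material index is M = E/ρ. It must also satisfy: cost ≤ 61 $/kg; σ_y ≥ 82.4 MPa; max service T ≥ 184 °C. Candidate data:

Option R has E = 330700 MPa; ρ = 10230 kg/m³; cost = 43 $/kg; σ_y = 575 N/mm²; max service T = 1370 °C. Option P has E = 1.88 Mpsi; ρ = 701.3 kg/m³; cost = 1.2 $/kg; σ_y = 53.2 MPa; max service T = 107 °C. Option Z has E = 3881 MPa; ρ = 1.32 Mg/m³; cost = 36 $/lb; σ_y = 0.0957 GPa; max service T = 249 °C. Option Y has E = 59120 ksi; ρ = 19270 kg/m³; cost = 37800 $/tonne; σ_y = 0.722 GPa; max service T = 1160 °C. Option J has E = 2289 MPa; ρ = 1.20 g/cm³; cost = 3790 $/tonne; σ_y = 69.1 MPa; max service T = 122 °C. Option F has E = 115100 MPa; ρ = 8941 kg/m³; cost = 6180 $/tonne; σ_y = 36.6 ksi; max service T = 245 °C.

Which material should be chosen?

option R

Screen on constraints: cost ≤ 61 $/kg; σ_y ≥ 82.4 MPa; max service T ≥ 184 °C. Survivors: option R, option Y, option F.
In SI units:
  option R: E = 330.7 GPa, ρ = 10230 kg/m³
  option Y: E = 407.6 GPa, ρ = 19270 kg/m³
  option F: E = 115.1 GPa, ρ = 8941 kg/m³
  option R: M = 32.3 MN·m/kg
  option Y: M = 21.2 MN·m/kg
  option F: M = 12.9 MN·m/kg
The maximum is for option R.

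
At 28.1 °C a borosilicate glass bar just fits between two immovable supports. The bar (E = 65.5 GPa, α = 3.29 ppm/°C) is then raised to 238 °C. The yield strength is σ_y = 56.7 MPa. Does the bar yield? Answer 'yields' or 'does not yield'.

does not yield

ΔT = 209.9 K. Constrained thermal stress σ = E·α·ΔT = 65.50×10³ MPa × 3.29×10⁻⁶ × 209.9 = 45.2 MPa (compressive).
Compare to σ_y = 56.7 MPa: σ < σ_y, so it does not yield.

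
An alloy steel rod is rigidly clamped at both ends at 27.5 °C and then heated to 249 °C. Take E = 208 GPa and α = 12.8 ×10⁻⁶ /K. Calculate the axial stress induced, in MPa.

ΔT = 221.5 K. Constrained thermal stress σ = E·α·ΔT = 208.0×10³ MPa × 12.8×10⁻⁶ × 221.5 = 590 MPa (compressive).

590 MPa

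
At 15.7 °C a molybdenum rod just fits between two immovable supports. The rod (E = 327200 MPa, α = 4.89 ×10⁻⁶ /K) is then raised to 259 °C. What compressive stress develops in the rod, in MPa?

E = 327200 MPa = 327.2 GPa.
ΔT = 243.3 K. Constrained thermal stress σ = E·α·ΔT = 327.2×10³ MPa × 4.89×10⁻⁶ × 243.3 = 389 MPa (compressive).

389 MPa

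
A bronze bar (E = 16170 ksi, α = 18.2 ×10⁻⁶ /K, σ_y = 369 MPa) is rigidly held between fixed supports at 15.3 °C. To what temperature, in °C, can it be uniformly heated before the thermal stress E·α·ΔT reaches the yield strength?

E = 16170 ksi = 111.5 GPa.
E·α·ΔT = 369.0 MPa ⇒ ΔT = 369.0 / (111.5×10³ × 18.2×10⁻⁶) = 181.9 K.
T = 15.3 + 181.9 = 197.2 °C.

197 °C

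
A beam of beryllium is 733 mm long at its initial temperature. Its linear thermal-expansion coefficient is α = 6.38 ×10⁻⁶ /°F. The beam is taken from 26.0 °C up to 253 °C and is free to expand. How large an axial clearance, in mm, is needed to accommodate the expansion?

1.91 mm

Convert α: 6.38×10⁻⁶/°F × (9/5) = 11.5×10⁻⁶/K.
ΔT = 253 − 26.0 = 227.0 K.
ΔL = α·L₀·ΔT = 11.5×10⁻⁶ × 733 mm × 227.0 K = 1.91 mm.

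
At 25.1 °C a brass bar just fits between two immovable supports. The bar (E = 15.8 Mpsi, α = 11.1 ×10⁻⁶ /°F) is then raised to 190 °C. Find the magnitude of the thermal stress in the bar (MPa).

359 MPa

E = 15.8 Mpsi = 108.9 GPa.
α = 11.1×10⁻⁶/°F × 9/5 = 20.0×10⁻⁶/K.
ΔT = 164.9 K. Constrained thermal stress σ = E·α·ΔT = 108.9×10³ MPa × 20.0×10⁻⁶ × 164.9 = 359 MPa (compressive).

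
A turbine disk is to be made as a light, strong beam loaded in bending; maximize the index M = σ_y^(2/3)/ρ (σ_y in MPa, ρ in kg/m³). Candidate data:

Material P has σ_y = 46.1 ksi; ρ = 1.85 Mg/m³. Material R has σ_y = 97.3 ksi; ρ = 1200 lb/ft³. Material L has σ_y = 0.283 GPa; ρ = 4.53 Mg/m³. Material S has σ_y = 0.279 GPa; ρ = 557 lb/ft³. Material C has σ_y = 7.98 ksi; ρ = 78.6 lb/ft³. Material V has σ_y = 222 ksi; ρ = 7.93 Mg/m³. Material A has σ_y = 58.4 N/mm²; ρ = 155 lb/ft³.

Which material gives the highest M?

Putting every candidate on a common basis:
  material P: σ_y = 317.8 MPa, ρ = 1850 kg/m³
  material R: σ_y = 670.9 MPa, ρ = 19220 kg/m³
  material L: σ_y = 283.0 MPa, ρ = 4530 kg/m³
  material S: σ_y = 279.0 MPa, ρ = 8922 kg/m³
  material C: σ_y = 55.02 MPa, ρ = 1259 kg/m³
  material V: σ_y = 1531 MPa, ρ = 7930 kg/m³
  material A: σ_y = 58.40 MPa, ρ = 2483 kg/m³
  material P: M = 25.2×10⁻³
  material V: M = 16.7×10⁻³
  material C: M = 11.5×10⁻³
  material L: M = 9.52×10⁻³
  material A: M = 6.06×10⁻³
  material S: M = 4.79×10⁻³
  material R: M = 3.99×10⁻³
Highest index: material P.

material P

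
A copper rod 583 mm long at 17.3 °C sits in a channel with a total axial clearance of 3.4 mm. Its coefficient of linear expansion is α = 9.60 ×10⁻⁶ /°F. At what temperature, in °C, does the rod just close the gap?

355 °C

α = 9.60×10⁻⁶/°F × 9/5 = 17.3×10⁻⁶/K.
α·L₀·ΔT = 3.4 mm ⇒ ΔT = 3.4 / (17.3×10⁻⁶ × 583.0) = 337.5 K.
T = 17.3 + 337.5 = 354.8 °C.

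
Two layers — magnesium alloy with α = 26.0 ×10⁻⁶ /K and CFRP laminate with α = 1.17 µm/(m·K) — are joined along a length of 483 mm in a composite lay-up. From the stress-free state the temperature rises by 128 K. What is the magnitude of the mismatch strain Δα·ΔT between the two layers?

3.18×10⁻³

Δα = |26.0 − 1.17|×10⁻⁶/K = 24.8×10⁻⁶/K.
Mismatch strain = Δα·ΔT = 24.8×10⁻⁶ × 128.0 = 3.18×10⁻³.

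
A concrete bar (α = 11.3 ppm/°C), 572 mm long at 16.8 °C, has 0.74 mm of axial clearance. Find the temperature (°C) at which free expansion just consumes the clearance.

α·L₀·ΔT = 0.74 mm ⇒ ΔT = 0.74 / (11.3×10⁻⁶ × 572.0) = 114.5 K.
T = 16.8 + 114.5 = 131.3 °C.

131 °C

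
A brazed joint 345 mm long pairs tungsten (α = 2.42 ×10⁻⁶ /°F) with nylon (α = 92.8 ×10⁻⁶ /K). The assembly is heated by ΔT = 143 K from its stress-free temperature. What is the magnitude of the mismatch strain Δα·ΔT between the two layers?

0.0126

tungsten: α = 2.42×10⁻⁶/°F × 9/5 = 4.36×10⁻⁶/K.
Δα = |4.36 − 92.8|×10⁻⁶/K = 88.4×10⁻⁶/K.
Mismatch strain = Δα·ΔT = 88.4×10⁻⁶ × 143.0 = 0.0126.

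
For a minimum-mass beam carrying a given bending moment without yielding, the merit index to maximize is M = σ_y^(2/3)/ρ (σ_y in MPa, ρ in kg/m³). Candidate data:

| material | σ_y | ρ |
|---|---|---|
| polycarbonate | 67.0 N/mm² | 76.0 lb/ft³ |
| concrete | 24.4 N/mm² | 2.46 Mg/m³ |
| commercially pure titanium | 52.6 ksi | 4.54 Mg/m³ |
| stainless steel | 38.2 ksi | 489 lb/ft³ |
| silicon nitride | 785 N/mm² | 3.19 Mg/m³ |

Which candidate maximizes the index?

Convert each candidate to consistent units, then evaluate M:
  polycarbonate: σ_y = 67.00 MPa, ρ = 1217 kg/m³
  concrete: σ_y = 24.40 MPa, ρ = 2460 kg/m³
  commercially pure titanium: σ_y = 362.7 MPa, ρ = 4540 kg/m³
  stainless steel: σ_y = 263.4 MPa, ρ = 7833 kg/m³
  silicon nitride: σ_y = 785.0 MPa, ρ = 3190 kg/m³
  silicon nitride: M = 26.7×10⁻³
  polycarbonate: M = 13.6×10⁻³
  commercially pure titanium: M = 11.2×10⁻³
  stainless steel: M = 5.25×10⁻³
  concrete: M = 3.42×10⁻³
The maximum is for silicon nitride.

silicon nitride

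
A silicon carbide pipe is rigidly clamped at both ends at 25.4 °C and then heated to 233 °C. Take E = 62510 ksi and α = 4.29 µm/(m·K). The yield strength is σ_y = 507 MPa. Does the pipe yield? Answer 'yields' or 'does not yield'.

E = 62510 ksi = 431.0 GPa.
ΔT = 207.6 K. Constrained thermal stress σ = E·α·ΔT = 431.0×10³ MPa × 4.29×10⁻⁶ × 207.6 = 384 MPa (compressive).
Compare to σ_y = 507 MPa: σ < σ_y, so it does not yield.

does not yield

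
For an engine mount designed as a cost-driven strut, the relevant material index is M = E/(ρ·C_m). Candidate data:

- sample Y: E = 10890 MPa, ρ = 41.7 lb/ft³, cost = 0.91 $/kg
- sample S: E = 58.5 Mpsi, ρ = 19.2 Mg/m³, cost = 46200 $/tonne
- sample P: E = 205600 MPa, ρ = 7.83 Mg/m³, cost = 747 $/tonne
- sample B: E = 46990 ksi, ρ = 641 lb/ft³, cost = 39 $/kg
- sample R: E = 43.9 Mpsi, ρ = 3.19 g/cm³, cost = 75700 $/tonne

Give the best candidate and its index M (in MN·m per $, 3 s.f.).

After converting to SI:
  sample Y: E = 10.89 GPa, ρ = 668.0 kg/m³, cost = 0.9100 $/kg
  sample S: E = 403.3 GPa, ρ = 19200 kg/m³, cost = 46.20 $/kg
  sample P: E = 205.6 GPa, ρ = 7830 kg/m³, cost = 0.7470 $/kg
  sample B: E = 324.0 GPa, ρ = 10270 kg/m³, cost = 39.00 $/kg
  sample R: E = 302.7 GPa, ρ = 3190 kg/m³, cost = 75.70 $/kg
  sample P: M = 35.2 MN·m per $
  sample Y: M = 17.9 MN·m per $
  sample R: M = 1.25 MN·m per $
  sample B: M = 0.809 MN·m per $
  sample S: M = 0.455 MN·m per $
Sample P has the largest M.

sample P, M = 35.2 MN·m per $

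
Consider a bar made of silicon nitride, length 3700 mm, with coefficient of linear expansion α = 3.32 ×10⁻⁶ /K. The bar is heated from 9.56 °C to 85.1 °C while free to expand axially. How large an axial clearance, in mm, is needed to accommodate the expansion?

0.928 mm

ΔT = 85.1 − 9.56 = 75.54 K.
ΔL = α·L₀·ΔT = 3.32×10⁻⁶ × 3700 mm × 75.54 K = 0.928 mm.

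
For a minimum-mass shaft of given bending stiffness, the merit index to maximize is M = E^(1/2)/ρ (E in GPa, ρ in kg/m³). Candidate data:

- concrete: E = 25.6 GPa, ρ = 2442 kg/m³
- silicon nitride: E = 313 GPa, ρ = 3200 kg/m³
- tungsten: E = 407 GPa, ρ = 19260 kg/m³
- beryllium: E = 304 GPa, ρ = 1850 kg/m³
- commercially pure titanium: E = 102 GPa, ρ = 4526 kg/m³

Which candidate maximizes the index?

beryllium

Computing M directly (units already consistent):
  beryllium: M = 9.42×10⁻³
  silicon nitride: M = 5.53×10⁻³
  commercially pure titanium: M = 2.23×10⁻³
  concrete: M = 2.07×10⁻³
  tungsten: M = 1.05×10⁻³
Beryllium has the largest M.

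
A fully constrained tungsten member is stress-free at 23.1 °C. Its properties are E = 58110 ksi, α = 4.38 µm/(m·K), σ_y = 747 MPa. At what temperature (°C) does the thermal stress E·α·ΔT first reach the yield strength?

E = 58110 ksi = 400.7 GPa.
E·α·ΔT = 747.0 MPa ⇒ ΔT = 747.0 / (400.7×10³ × 4.38×10⁻⁶) = 425.7 K.
T = 23.1 + 425.7 = 448.8 °C.

449 °C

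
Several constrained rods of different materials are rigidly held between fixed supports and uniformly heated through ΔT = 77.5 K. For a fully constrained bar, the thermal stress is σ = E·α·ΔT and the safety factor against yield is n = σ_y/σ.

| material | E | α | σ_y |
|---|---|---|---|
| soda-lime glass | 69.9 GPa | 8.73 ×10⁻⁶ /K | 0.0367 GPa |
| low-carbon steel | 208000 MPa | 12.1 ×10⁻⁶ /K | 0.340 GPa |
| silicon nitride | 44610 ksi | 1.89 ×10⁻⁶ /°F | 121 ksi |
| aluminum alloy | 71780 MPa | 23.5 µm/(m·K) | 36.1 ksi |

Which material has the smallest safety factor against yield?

In consistent units (E in GPa, α in ×10⁻⁶/K, σ_y in MPa):
  soda-lime glass: E = 69.90, α = 8.73, σ_y = 36.70 → σ = 47.3 MPa, n = 0.776
  low-carbon steel: E = 208.0, α = 12.1, σ_y = 340.0 → σ = 195 MPa, n = 1.74
  silicon nitride: E = 307.6, α = 3.40, σ_y = 834.3 → σ = 81.1 MPa, n = 10.3
  aluminum alloy: E = 71.78, α = 23.5, σ_y = 248.9 → σ = 131 MPa, n = 1.90
Soda-lime glass has the lowest safety factor, n = 0.776.

soda-lime glass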